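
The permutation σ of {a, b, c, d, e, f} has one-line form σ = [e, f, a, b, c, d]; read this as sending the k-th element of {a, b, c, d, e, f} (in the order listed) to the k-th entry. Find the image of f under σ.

f is element number 6 of the domain, and entry number 6 of the one-line form is d, so σ(f) = d.

d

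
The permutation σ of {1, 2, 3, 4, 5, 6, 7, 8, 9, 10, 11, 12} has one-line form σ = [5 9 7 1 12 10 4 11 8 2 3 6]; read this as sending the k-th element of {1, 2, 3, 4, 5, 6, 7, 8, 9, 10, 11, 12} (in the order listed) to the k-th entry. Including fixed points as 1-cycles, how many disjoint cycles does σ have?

1

The cycle decomposition is (1, 5, 12, 6, 10, 2, 9, 8, 11, 3, 7, 4), which has 1 cycle (counting 1-cycles).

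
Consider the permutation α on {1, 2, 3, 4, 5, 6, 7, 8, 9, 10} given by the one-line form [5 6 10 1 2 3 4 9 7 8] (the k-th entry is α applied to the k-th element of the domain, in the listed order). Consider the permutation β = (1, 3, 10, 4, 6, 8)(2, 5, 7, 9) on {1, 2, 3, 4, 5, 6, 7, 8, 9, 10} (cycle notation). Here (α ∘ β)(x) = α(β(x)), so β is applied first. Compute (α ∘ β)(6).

(α ∘ β)(6) = α(β(6)). β(6) = 8, then α(8) = 9. So (α ∘ β)(6) = 9.

9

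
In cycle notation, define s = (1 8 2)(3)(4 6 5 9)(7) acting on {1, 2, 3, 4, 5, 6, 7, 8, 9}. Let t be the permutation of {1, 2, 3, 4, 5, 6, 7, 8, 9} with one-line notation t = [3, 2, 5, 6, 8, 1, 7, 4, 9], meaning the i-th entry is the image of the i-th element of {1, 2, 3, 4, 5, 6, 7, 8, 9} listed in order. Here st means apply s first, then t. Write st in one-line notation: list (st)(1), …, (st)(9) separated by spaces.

4 3 5 1 9 8 7 2 6

Chase each element through s then t: 1 → 8 → 4; 2 → 1 → 3; 3 → 3 → 5; 4 → 6 → 1; 5 → 9 → 9; 6 → 5 → 8; 7 → 7 → 7; 8 → 2 → 2; 9 → 4 → 6.
So st in one-line form is 4 3 5 1 9 8 7 2 6.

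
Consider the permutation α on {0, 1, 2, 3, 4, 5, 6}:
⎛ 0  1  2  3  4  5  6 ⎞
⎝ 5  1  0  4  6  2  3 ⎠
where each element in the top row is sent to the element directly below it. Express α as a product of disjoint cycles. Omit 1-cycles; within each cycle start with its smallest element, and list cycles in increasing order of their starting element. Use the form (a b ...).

From 0: 0 → 5 → 2 → 0, closing the cycle (0 5 2).
Repeating from the next unused element and collecting all non-trivial cycles gives (0 5 2)(3 4 6).

(0 5 2)(3 4 6)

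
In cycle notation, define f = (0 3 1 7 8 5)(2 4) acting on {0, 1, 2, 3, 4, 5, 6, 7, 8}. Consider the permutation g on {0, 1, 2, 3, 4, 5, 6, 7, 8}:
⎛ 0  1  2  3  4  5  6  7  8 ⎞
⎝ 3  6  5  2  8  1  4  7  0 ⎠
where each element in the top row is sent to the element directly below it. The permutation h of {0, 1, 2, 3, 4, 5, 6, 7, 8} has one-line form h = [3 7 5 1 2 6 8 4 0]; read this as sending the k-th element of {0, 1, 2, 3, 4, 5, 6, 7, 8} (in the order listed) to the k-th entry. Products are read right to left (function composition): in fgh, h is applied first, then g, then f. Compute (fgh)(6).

3

(fgh)(6) = f(g(h(6))). h(6) = 8, then g(8) = 0, then f(0) = 3, so the result is 3.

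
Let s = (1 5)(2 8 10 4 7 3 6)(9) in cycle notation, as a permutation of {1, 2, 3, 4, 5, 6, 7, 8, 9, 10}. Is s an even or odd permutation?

The cycle lengths are 7, 2, 1.
A cycle of length ℓ contributes ℓ−1 transpositions, so s is a product of 6 + 1 = 7 transpositions — odd.

odd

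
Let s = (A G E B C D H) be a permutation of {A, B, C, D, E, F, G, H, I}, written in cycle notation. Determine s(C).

Within (A G E B C D H), C ↦ D.

D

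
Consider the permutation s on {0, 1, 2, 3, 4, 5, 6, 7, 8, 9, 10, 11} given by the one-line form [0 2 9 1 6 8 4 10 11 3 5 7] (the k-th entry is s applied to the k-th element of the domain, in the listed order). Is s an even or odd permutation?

even

In disjoint-cycle form the cycle lengths are 5, 4, 2, 1.
A cycle is odd iff its length is even; s has 2 even-length cycles, so sgn(s) = (−1)^2 and s is even.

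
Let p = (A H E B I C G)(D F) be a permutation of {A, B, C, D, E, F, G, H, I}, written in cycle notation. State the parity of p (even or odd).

The cycle lengths are 7, 2.
A cycle is odd iff its length is even; p has 1 even-length cycle, so sgn(p) = (−1)^1 and p is odd.

odd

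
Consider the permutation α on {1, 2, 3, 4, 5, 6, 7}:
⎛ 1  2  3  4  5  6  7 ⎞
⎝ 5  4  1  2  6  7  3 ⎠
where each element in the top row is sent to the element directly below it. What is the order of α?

Writing α as disjoint cycles, the cycle lengths are 5, 2.
The order of α is the least common multiple of its cycle lengths: lcm(5, 2) = 10.

10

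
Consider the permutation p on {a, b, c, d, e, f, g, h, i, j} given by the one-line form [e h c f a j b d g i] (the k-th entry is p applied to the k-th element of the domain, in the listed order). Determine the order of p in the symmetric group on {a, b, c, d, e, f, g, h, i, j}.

Decomposing into disjoint cycles gives cycle lengths 7, 2, 1.
The order of p is the least common multiple of its cycle lengths: lcm(7, 2) = 14.

14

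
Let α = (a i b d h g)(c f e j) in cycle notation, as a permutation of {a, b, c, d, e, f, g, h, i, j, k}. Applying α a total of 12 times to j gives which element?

j lies in the 4-cycle (c f e j).
On a 4-cycle, α^4 is the identity, so α^12 = α^0 there (12 ≡ 0 mod 4).
So α^12(j) = j.

j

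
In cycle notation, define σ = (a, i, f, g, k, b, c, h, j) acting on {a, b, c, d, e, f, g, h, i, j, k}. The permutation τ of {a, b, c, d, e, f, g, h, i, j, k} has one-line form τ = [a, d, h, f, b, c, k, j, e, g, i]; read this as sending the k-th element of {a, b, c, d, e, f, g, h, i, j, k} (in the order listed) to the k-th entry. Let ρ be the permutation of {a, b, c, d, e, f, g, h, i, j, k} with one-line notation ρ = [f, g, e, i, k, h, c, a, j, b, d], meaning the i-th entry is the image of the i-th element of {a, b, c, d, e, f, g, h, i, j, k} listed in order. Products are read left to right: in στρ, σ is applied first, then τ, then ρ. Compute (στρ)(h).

c

Apply the permutations in order: σ(h) = j, then τ(j) = g, then ρ(g) = c. So (στρ)(h) = c.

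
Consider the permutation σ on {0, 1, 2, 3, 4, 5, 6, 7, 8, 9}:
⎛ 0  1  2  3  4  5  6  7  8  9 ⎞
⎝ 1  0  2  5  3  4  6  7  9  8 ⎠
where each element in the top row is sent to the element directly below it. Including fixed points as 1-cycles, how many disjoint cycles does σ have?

The cycle decomposition is (0, 1)(2)(3, 5, 4)(6)(7)(8, 9), which has 6 cycles (counting 1-cycles).

6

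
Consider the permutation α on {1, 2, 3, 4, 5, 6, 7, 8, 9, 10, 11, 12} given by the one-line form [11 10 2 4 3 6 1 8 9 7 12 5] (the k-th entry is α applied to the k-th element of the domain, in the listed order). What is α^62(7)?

2

Tracing 7 → 1 → … returns to 7 after 8 steps, so 7 lies in an 8-cycle (1 11 12 5 3 2 10 7).
Since the cycle has length 8, α^62 acts on it the same as α^6 (62 mod 8 = 6).
Advancing 6 steps from 7: 7 → 1 → 11 → 12 → 5 → 3 → 2.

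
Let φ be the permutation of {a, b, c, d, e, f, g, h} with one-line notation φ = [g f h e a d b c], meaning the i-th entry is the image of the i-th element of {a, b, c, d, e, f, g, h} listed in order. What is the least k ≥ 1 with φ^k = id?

6

Decomposing into disjoint cycles gives cycle lengths 6, 2.
The order is lcm(6, 2) = 6.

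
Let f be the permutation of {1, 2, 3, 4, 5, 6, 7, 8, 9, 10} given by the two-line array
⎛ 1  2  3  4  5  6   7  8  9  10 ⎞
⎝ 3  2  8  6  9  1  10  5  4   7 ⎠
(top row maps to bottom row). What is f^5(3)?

Tracing 3 → 8 → … returns to 3 after 7 steps, so 3 lies in a 7-cycle (1, 3, 8, 5, 9, 4, 6).
Stepping 5 places around the cycle: 3 → 8 → 5 → 9 → 4 → 6.

6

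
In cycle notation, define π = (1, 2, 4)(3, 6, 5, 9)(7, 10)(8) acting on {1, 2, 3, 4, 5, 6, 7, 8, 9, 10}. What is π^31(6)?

3

6 lies in the 4-cycle (3, 6, 5, 9).
On a 4-cycle, π^4 is the identity, so π^31 = π^3 there (31 ≡ 3 mod 4).
Advancing 3 steps from 6: 6 → 5 → 9 → 3.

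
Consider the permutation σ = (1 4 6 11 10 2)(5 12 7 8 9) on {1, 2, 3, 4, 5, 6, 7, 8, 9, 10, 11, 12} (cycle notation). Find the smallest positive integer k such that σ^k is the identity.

The cycle type of σ is (6, 5, 1).
The order of σ is the least common multiple of its cycle lengths: lcm(6, 5) = 30.

30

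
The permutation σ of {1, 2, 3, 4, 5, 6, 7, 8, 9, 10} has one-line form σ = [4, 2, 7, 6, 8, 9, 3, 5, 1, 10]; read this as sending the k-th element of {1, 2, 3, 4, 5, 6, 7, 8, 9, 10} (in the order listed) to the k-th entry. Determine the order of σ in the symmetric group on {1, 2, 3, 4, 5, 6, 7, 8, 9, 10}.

4

The disjoint-cycle form of σ has cycle lengths 4, 2, 2, 1, 1.
The order of σ is the least common multiple of its cycle lengths: lcm(4, 2, 2) = 4.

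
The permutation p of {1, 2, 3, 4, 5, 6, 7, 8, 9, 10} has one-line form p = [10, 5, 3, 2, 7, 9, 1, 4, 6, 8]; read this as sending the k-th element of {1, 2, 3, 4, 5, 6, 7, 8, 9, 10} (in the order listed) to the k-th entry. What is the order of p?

The disjoint-cycle form of p has cycle lengths 7, 2, 1.
Since disjoint cycles commute, ord(p) = lcm(7, 2) = 14.

14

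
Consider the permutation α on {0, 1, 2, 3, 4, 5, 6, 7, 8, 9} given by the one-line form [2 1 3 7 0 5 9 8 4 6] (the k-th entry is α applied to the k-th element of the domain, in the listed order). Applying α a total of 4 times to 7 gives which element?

Tracing 7 → 8 → … returns to 7 after 6 steps, so 7 lies in a 6-cycle (0, 2, 3, 7, 8, 4).
Stepping 4 places around the cycle: 7 → 8 → 4 → 0 → 2.

2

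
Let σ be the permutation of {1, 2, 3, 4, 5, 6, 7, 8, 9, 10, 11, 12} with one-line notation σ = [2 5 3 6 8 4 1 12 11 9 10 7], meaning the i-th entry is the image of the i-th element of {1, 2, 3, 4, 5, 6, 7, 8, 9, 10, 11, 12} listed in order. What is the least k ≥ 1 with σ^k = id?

The disjoint-cycle form of σ has cycle lengths 6, 3, 2, 1.
The order is lcm(6, 3, 2) = 6.

6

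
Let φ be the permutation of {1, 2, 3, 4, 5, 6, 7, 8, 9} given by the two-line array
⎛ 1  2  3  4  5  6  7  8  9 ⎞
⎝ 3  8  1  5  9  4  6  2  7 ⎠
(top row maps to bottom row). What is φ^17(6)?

Tracing 6 → 4 → … returns to 6 after 5 steps, so 6 lies in a 5-cycle (4, 5, 9, 7, 6).
Powers repeat with period 5 on this cycle, and 17 mod 5 = 2, so φ^17(6) = φ^2(6).
Stepping 2 places around the cycle: 6 → 4 → 5.

5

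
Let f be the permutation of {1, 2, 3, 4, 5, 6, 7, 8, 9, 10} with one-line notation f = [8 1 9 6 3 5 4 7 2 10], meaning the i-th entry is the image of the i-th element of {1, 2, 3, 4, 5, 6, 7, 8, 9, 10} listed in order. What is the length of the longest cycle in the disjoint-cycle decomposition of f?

Decomposing into disjoint cycles gives (1, 8, 7, 4, 6, 5, 3, 9, 2); the longest has length 9.

9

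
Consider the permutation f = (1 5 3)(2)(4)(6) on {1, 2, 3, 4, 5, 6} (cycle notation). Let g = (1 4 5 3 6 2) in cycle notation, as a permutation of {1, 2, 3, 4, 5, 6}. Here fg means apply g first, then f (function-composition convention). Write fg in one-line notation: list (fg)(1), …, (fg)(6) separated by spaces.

(fg)(x) = f(g(x)). Computing each image: f(g(1)) = f(4) = 4, f(g(2)) = f(1) = 5, f(g(3)) = f(6) = 6, f(g(4)) = f(5) = 3, f(g(5)) = f(3) = 1, f(g(6)) = f(2) = 2.
Hence fg = [4 5 6 3 1 2].

4 5 6 3 1 2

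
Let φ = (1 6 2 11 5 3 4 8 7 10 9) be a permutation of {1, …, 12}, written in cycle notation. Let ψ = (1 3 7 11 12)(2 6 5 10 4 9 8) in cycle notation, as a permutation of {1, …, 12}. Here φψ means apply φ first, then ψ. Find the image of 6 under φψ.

6

φ(6) = 2, then ψ(2) = 6; composing gives (φψ)(6) = 6.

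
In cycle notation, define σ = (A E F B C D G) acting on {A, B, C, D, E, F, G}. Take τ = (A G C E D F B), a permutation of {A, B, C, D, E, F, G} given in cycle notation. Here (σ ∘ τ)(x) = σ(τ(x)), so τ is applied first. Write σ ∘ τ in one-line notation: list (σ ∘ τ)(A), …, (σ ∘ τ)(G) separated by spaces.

A E F B G C D

(σ ∘ τ)(x) = σ(τ(x)). Computing each image: σ(τ(A)) = σ(G) = A, σ(τ(B)) = σ(A) = E, σ(τ(C)) = σ(E) = F, σ(τ(D)) = σ(F) = B, σ(τ(E)) = σ(D) = G, σ(τ(F)) = σ(B) = C, σ(τ(G)) = σ(C) = D.
Hence σ ∘ τ = [A E F B G C D].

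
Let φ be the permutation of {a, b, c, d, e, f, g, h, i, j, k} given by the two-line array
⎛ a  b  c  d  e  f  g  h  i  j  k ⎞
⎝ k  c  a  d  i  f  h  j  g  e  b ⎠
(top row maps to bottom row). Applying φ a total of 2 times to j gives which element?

i

Tracing j → e → … returns to j after 5 steps, so j lies in a 5-cycle (e i g h j).
Advancing 2 steps from j: j → e → i.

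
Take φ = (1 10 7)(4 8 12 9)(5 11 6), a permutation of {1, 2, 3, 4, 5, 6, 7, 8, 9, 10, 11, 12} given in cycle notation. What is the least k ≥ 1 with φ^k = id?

The cycle type of φ is (4, 3, 3, 1, 1).
Since disjoint cycles commute, ord(φ) = lcm(4, 3, 3) = 12.

12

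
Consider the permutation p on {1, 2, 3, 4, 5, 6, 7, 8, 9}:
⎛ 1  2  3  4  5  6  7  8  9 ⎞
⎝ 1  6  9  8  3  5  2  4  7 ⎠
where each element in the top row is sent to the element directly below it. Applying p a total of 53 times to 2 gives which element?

Tracing 2 → 6 → … returns to 2 after 6 steps, so 2 lies in a 6-cycle (2 6 5 3 9 7).
On a 6-cycle, p^6 is the identity, so p^53 = p^5 there (53 ≡ 5 mod 6).
Advancing 5 steps from 2: 2 → 6 → 5 → 3 → 9 → 7.

7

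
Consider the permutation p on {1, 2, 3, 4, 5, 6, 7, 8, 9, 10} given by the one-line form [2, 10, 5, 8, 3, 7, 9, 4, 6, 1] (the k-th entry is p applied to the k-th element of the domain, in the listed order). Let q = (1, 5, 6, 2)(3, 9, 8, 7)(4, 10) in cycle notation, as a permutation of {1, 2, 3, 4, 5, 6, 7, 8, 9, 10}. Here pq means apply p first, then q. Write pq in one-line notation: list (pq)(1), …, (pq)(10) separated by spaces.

1 4 6 7 9 3 8 10 2 5

Chase each element through p then q: 1 → 2 → 1; 2 → 10 → 4; 3 → 5 → 6; 4 → 8 → 7; 5 → 3 → 9; 6 → 7 → 3; 7 → 9 → 8; 8 → 4 → 10; 9 → 6 → 2; 10 → 1 → 5.
So pq in one-line form is 1 4 6 7 9 3 8 10 2 5.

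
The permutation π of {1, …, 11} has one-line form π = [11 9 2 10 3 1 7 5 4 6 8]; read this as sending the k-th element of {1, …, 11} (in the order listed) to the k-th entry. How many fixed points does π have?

1

The fixed points (elements with π(x) = x) are {7}, so there is 1.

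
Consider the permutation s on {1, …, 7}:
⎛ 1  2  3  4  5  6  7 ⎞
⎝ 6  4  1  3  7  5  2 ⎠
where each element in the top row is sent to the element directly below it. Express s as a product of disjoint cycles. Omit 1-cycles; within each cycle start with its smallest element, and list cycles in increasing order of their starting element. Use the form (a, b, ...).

(1, 6, 5, 7, 2, 4, 3)

From 1: 1 → 6 → 5 → 7 → 2 → 4 → 3 → 1, closing the cycle (1, 6, 5, 7, 2, 4, 3).
Continuing from each remaining unvisited element yields (1, 6, 5, 7, 2, 4, 3).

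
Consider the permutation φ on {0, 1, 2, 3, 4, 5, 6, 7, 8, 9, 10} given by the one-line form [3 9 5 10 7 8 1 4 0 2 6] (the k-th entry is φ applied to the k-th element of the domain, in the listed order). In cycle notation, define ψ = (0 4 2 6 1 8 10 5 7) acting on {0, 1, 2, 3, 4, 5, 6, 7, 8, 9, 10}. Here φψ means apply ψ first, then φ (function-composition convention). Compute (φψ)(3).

10

ψ(3) = 3, then φ(3) = 10; composing gives (φψ)(3) = 10.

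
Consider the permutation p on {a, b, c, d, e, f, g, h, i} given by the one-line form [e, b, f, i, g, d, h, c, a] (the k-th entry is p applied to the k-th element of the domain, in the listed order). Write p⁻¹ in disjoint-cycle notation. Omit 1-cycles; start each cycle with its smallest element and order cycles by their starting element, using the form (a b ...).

The cycle decomposition of p is (a e g h c f d i).
Reversing each cycle (and rotating so the smallest element leads) gives p⁻¹ = (a i d f c h g e).

(a i d f c h g e)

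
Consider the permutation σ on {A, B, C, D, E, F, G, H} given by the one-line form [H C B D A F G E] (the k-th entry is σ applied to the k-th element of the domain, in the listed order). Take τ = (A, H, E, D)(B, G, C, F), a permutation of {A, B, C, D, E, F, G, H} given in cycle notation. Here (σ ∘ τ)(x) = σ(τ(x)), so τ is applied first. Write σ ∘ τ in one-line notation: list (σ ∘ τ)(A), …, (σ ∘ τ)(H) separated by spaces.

E G F H D C B A

Chase each element through τ then σ: A → H → E; B → G → G; C → F → F; D → A → H; E → D → D; F → B → C; G → C → B; H → E → A.
Collecting the images, σ ∘ τ = [E G F H D C B A].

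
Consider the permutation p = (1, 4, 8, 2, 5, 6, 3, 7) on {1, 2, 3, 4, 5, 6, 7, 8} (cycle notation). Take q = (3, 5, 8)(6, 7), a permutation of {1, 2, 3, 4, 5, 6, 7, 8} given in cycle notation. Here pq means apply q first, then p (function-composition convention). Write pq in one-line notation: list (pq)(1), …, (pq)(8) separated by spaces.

4 5 6 8 2 1 3 7

(pq)(x) = p(q(x)). Computing each image: p(q(1)) = p(1) = 4, p(q(2)) = p(2) = 5, p(q(3)) = p(5) = 6, p(q(4)) = p(4) = 8, p(q(5)) = p(8) = 2, p(q(6)) = p(7) = 1, p(q(7)) = p(6) = 3, p(q(8)) = p(3) = 7.
Hence pq = [4 5 6 8 2 1 3 7].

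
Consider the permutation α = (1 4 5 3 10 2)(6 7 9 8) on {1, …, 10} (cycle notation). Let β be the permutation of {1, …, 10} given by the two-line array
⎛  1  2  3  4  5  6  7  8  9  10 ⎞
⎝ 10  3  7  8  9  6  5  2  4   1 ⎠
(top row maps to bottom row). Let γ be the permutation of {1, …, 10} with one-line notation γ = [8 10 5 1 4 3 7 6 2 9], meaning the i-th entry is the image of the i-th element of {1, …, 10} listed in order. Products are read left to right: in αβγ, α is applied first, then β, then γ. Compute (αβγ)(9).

10

(αβγ)(9) = γ(β(α(9))). α(9) = 8, then β(8) = 2, then γ(2) = 10, so the result is 10.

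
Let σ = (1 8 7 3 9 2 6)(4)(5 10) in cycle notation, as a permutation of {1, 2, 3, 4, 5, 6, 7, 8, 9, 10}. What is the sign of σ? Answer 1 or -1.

The cycle lengths are 7, 2, 1.
A cycle of length ℓ contributes ℓ−1 transpositions, so σ is a product of 6 + 1 = 7 transpositions — odd.

-1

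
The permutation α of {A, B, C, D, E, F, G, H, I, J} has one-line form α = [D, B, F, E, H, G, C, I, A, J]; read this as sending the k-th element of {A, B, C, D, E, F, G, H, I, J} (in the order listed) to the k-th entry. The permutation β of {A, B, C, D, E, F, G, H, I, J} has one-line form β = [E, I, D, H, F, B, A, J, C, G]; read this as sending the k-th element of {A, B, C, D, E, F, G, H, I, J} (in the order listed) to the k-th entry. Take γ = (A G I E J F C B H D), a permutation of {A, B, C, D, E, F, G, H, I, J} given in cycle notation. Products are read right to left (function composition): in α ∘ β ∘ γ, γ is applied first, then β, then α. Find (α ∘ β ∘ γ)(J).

B

(α ∘ β ∘ γ)(J) = α(β(γ(J))). γ(J) = F, then β(F) = B, then α(B) = B, so the result is B.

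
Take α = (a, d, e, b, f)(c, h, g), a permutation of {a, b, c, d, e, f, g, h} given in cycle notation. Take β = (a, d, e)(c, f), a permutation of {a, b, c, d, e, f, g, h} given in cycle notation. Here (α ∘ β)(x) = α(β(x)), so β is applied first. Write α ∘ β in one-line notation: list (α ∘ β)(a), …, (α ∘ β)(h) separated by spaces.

(α ∘ β)(x) = α(β(x)). Computing each image: α(β(a)) = α(d) = e, α(β(b)) = α(b) = f, α(β(c)) = α(f) = a, α(β(d)) = α(e) = b, α(β(e)) = α(a) = d, α(β(f)) = α(c) = h, α(β(g)) = α(g) = c, α(β(h)) = α(h) = g.
Hence α ∘ β = [e f a b d h c g].

e f a b d h c g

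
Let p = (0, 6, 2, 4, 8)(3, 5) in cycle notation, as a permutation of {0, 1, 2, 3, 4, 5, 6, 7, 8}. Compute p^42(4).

4 lies in the 5-cycle (0, 6, 2, 4, 8).
Powers repeat with period 5 on this cycle, and 42 mod 5 = 2, so p^42(4) = p^2(4).
Advancing 2 steps from 4: 4 → 8 → 0.

0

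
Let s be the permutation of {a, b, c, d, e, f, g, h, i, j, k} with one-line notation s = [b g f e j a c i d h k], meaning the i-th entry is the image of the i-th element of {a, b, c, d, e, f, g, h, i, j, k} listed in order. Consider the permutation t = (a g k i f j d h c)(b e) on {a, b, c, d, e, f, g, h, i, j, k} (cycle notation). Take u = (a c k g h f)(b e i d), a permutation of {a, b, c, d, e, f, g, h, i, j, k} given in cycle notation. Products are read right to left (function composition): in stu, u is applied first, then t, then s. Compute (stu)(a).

(stu)(a) = s(t(u(a))). u(a) = c, then t(c) = a, then s(a) = b, so the result is b.

b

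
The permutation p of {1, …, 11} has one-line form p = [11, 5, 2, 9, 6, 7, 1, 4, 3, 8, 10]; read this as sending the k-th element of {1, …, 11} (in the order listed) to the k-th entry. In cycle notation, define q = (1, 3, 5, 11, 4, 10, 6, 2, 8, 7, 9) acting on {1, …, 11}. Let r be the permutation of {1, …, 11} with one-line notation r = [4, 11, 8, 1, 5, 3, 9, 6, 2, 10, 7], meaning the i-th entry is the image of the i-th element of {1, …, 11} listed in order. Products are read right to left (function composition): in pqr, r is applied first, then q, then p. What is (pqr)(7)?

(pqr)(7) = p(q(r(7))). r(7) = 9, then q(9) = 1, then p(1) = 11, so the result is 11.

11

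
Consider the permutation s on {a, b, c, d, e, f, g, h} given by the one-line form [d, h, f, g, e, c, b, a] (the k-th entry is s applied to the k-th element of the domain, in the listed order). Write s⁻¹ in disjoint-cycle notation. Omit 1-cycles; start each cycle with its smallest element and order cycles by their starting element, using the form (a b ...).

First write s in disjoint cycles: (a d g b h)(c f).
The inverse reverses every cycle; in canonical form, s⁻¹ = (a h b g d)(c f).

(a h b g d)(c f)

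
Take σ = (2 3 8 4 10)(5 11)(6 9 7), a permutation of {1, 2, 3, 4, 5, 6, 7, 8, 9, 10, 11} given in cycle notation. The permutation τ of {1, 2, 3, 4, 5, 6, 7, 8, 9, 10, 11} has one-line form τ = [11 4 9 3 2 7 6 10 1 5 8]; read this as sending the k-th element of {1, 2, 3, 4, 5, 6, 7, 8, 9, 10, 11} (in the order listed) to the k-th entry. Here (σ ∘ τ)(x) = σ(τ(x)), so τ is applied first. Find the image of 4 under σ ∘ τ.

8

(σ ∘ τ)(4) = σ(τ(4)). τ(4) = 3, then σ(3) = 8. So (σ ∘ τ)(4) = 8.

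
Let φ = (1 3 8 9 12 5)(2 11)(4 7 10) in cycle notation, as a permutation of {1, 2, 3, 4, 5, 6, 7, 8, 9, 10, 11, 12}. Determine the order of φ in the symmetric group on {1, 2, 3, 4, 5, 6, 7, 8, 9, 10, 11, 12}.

The disjoint cycles have lengths 6, 3, 2, 1.
The order is lcm(6, 3, 2) = 6.

6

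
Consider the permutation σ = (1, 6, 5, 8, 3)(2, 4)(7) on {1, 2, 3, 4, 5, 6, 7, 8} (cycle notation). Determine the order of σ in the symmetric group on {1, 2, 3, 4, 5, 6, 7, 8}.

10

The cycle type of σ is (5, 2, 1).
Since disjoint cycles commute, ord(σ) = lcm(5, 2) = 10.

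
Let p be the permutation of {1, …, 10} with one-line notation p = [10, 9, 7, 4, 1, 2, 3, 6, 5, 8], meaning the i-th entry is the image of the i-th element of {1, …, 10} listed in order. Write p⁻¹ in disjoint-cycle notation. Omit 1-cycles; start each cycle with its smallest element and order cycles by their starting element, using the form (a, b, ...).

(1, 5, 9, 2, 6, 8, 10)(3, 7)

First write p in disjoint cycles: (1, 10, 8, 6, 2, 9, 5)(3, 7).
The inverse reverses every cycle; in canonical form, p⁻¹ = (1, 5, 9, 2, 6, 8, 10)(3, 7).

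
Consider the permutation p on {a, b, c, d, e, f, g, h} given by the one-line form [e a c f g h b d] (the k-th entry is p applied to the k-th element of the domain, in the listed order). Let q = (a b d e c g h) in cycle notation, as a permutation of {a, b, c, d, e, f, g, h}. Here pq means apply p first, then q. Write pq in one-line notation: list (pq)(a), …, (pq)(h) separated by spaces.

c b g f h a d e

(pq)(x) = q(p(x)). Computing each image: q(p(a)) = q(e) = c, q(p(b)) = q(a) = b, q(p(c)) = q(c) = g, q(p(d)) = q(f) = f, q(p(e)) = q(g) = h, q(p(f)) = q(h) = a, q(p(g)) = q(b) = d, q(p(h)) = q(d) = e.
Hence pq = [c b g f h a d e].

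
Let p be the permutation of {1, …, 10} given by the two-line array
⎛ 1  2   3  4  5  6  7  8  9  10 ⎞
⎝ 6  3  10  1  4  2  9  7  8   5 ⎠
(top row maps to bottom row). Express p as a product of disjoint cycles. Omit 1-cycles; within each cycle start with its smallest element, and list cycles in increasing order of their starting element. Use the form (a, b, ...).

Iterating p from 1 gives 1 → 6 → 2 → 3 → 10 → 5 → 4 → 1; that is the 7-cycle (1, 6, 2, 3, 10, 5, 4).
Repeating from the next unused element and collecting all non-trivial cycles gives (1, 6, 2, 3, 10, 5, 4)(7, 9, 8).

(1, 6, 2, 3, 10, 5, 4)(7, 9, 8)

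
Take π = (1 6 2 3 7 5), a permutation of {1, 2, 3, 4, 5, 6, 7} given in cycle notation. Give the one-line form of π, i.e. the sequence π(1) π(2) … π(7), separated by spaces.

6 3 7 4 1 2 5

Image by image: 1↦6, 2↦3, 3↦7, 4↦4, 5↦1, 6↦2, 7↦5.
Listing these in domain order gives 6 3 7 4 1 2 5.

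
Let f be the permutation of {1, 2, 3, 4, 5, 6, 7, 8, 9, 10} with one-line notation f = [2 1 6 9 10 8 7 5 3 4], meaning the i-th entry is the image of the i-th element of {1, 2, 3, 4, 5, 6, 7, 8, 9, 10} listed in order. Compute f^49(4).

4

Tracing 4 → 9 → … returns to 4 after 7 steps, so 4 lies in a 7-cycle (3, 6, 8, 5, 10, 4, 9).
Powers repeat with period 7 on this cycle, and 49 mod 7 = 0, so f^49(4) = f^0(4).
So f^49(4) = 4.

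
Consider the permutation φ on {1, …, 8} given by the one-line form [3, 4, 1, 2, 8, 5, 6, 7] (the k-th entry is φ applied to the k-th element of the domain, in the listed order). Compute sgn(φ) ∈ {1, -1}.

In disjoint-cycle form the cycle lengths are 4, 2, 2.
A cycle of length ℓ contributes ℓ−1 transpositions, so φ is a product of 3 + 1 + 1 = 5 transpositions — odd.

-1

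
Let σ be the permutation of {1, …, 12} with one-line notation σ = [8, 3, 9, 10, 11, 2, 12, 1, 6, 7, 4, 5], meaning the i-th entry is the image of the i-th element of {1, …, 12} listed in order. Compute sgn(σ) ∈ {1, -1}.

-1

In disjoint-cycle form the cycle lengths are 6, 4, 2.
A cycle of length ℓ contributes ℓ−1 transpositions, so σ is a product of 5 + 3 + 1 = 9 transpositions — odd.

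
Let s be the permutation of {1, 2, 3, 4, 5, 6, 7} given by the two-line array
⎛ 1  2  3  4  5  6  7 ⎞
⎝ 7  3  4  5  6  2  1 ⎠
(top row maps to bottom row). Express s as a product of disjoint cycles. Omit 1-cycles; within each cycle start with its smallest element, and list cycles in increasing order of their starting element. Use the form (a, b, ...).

From 1: 1 → 7 → 1, closing the cycle (1, 7).
Continuing from each remaining unvisited element yields (1, 7)(2, 3, 4, 5, 6).

(1, 7)(2, 3, 4, 5, 6)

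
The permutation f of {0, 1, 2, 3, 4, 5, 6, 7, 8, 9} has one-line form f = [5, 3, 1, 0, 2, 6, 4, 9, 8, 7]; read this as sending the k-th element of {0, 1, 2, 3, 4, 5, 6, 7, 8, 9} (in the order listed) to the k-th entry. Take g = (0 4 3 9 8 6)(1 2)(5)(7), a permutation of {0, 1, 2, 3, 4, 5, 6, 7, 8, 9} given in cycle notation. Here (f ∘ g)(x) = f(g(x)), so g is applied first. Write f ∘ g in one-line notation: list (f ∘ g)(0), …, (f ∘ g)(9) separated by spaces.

For each element, apply g then f: 0 → 4 → 2; 1 → 2 → 1; 2 → 1 → 3; 3 → 9 → 7; 4 → 3 → 0; 5 → 5 → 6; 6 → 0 → 5; 7 → 7 → 9; 8 → 6 → 4; 9 → 8 → 8.
So f ∘ g in one-line form is 2 1 3 7 0 6 5 9 4 8.

2 1 3 7 0 6 5 9 4 8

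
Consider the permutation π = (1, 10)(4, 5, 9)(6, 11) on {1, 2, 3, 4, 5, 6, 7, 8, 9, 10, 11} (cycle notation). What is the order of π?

6

The cycle type of π is (3, 2, 2, 1, 1, 1, 1).
The order is lcm(3, 2, 2) = 6.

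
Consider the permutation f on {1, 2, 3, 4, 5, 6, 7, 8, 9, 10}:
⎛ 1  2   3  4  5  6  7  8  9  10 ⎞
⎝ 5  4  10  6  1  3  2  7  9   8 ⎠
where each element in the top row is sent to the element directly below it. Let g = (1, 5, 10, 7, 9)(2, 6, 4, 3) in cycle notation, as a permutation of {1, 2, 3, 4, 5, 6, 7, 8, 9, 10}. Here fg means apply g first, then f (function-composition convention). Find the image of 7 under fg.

(fg)(7) = f(g(7)). g(7) = 9, then f(9) = 9. So (fg)(7) = 9.

9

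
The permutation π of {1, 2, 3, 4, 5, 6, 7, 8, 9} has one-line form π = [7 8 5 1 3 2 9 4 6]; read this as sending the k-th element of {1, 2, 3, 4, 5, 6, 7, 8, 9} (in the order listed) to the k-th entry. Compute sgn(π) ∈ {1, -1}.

-1

In disjoint-cycle form the cycle lengths are 7, 2.
A cycle of length ℓ contributes ℓ−1 transpositions, so π is a product of 6 + 1 = 7 transpositions — odd.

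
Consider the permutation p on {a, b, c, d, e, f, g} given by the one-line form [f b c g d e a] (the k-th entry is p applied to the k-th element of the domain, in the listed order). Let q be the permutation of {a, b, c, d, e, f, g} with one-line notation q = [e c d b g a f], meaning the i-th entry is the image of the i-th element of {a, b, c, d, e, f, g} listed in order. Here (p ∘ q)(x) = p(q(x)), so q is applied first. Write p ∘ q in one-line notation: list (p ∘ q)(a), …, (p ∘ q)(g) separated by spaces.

d c g b a f e

Chase each element through q then p: a → e → d; b → c → c; c → d → g; d → b → b; e → g → a; f → a → f; g → f → e.
Collecting the images, p ∘ q = [d c g b a f e].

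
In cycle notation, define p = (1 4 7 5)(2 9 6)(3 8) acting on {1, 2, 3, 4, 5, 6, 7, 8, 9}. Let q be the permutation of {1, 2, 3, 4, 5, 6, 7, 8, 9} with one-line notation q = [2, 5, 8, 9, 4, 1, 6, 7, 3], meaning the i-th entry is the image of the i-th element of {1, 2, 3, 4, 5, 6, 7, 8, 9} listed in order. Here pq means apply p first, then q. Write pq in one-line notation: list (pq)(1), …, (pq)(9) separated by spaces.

Chase each element through p then q: 1 → 4 → 9; 2 → 9 → 3; 3 → 8 → 7; 4 → 7 → 6; 5 → 1 → 2; 6 → 2 → 5; 7 → 5 → 4; 8 → 3 → 8; 9 → 6 → 1.
So pq in one-line form is 9 3 7 6 2 5 4 8 1.

9 3 7 6 2 5 4 8 1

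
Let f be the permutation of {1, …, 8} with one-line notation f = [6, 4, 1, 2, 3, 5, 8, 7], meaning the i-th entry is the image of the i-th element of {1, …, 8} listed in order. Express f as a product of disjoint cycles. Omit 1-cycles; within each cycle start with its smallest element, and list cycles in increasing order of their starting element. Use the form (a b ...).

From 1: 1 → 6 → 5 → 3 → 1, closing the cycle (1 6 5 3).
Repeating from the next unused element and collecting all non-trivial cycles gives (1 6 5 3)(2 4)(7 8).

(1 6 5 3)(2 4)(7 8)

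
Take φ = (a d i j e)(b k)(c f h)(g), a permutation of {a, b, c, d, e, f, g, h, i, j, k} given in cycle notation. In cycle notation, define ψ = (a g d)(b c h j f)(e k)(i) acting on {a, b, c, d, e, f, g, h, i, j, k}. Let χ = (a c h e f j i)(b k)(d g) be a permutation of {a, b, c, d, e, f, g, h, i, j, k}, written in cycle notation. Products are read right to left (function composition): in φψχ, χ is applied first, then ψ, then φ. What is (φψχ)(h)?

b

Chase h: χ(h) = e; ψ(e) = k; φ(k) = b. Hence (φψχ)(h) = b.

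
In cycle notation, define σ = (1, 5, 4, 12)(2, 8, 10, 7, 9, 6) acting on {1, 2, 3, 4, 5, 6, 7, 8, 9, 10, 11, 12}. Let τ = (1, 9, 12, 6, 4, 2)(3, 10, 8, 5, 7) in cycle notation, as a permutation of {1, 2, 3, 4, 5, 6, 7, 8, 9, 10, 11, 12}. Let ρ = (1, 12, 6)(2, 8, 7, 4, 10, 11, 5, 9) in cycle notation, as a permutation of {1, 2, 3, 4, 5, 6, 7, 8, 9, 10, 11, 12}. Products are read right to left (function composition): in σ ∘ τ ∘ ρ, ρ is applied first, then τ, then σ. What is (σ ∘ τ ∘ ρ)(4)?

10

(σ ∘ τ ∘ ρ)(4) = σ(τ(ρ(4))). ρ(4) = 10, then τ(10) = 8, then σ(8) = 10, so the result is 10.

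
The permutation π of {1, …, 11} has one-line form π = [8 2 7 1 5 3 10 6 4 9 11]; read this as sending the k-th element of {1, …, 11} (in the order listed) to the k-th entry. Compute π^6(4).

Tracing 4 → 1 → … returns to 4 after 8 steps, so 4 lies in an 8-cycle (1, 8, 6, 3, 7, 10, 9, 4).
Advancing 6 steps from 4: 4 → 1 → 8 → 6 → 3 → 7 → 10.

10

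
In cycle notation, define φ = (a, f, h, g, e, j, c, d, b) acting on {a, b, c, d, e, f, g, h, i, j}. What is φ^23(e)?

e lies in the 9-cycle (a, f, h, g, e, j, c, d, b).
On a 9-cycle, φ^9 is the identity, so φ^23 = φ^5 there (23 ≡ 5 mod 9).
Advancing 5 steps from e: e → j → c → d → b → a.

a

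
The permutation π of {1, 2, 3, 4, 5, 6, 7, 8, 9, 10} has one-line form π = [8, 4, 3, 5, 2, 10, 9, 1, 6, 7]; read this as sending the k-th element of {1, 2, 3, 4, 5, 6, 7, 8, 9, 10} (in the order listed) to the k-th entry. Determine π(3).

3

3 is element number 3 of the domain, and entry number 3 of the one-line form is 3, so π(3) = 3.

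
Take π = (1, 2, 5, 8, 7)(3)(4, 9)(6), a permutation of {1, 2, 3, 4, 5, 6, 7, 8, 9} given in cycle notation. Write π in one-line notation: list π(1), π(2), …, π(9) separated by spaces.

Each element maps to the next entry in its cycle (wrapping to the front): 1↦2, 2↦5, 3↦3, 4↦9, 5↦8, 6↦6, 7↦1, 8↦7, 9↦4.
So the one-line form is 2 5 3 9 8 6 1 7 4.

2 5 3 9 8 6 1 7 4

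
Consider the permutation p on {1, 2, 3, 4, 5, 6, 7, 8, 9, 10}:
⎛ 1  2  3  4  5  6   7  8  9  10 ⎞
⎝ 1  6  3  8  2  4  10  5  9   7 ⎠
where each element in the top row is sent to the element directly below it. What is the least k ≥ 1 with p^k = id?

10

Decomposing into disjoint cycles gives cycle lengths 5, 2, 1, 1, 1.
Since disjoint cycles commute, ord(p) = lcm(5, 2) = 10.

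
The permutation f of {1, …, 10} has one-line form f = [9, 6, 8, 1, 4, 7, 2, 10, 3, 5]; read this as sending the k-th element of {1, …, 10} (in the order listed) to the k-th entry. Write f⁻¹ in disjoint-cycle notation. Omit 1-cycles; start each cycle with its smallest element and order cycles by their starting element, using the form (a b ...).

First write f in disjoint cycles: (1 9 3 8 10 5 4)(2 6 7).
Reversing each cycle (and rotating so the smallest element leads) gives f⁻¹ = (1 4 5 10 8 3 9)(2 7 6).

(1 4 5 10 8 3 9)(2 7 6)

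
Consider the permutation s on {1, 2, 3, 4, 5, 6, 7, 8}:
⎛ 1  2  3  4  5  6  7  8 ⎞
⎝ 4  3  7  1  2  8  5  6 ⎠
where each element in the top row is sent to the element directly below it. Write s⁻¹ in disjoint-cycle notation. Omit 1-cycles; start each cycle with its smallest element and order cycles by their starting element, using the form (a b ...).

(1 4)(2 5 7 3)(6 8)

The cycle decomposition of s is (1 4)(2 3 7 5)(6 8).
Reversing each cycle (and rotating so the smallest element leads) gives s⁻¹ = (1 4)(2 5 7 3)(6 8).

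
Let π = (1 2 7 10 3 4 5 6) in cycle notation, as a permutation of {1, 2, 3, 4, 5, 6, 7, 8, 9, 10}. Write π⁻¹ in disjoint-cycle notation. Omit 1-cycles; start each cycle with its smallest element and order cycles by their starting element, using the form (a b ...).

(1 6 5 4 3 10 7 2)

Inverting a permutation written in cycle notation just reverses the order within every cycle.
After reversing and putting each cycle's least element first, π⁻¹ = (1 6 5 4 3 10 7 2).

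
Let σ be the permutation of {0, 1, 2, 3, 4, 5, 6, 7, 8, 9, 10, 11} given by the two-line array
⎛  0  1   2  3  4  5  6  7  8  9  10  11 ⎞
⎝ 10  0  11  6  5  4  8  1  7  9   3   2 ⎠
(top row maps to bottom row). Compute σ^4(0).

8

Tracing 0 → 10 → … returns to 0 after 7 steps, so 0 lies in a 7-cycle (0 10 3 6 8 7 1).
Stepping 4 places around the cycle: 0 → 10 → 3 → 6 → 8.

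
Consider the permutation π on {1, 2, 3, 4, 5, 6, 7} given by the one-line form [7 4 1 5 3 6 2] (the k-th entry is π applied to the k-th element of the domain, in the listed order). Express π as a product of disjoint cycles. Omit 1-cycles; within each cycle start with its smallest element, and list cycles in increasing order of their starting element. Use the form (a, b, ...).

(1, 7, 2, 4, 5, 3)

Start at 1 and follow images: 1 → 7 → 2 → 4 → 5 → 3 → 1, giving the cycle (1, 7, 2, 4, 5, 3).
Continuing from each remaining unvisited element yields (1, 7, 2, 4, 5, 3).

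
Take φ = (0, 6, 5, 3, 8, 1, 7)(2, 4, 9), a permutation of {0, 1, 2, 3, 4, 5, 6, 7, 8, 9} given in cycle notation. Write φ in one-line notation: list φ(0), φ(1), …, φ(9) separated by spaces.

Reading each image from the cycles: 0→6, 1→7, 2→4, 3→8, 4→9, 5→3, 6→5, 7→0, 8→1, 9→2.
So the one-line form is 6 7 4 8 9 3 5 0 1 2.

6 7 4 8 9 3 5 0 1 2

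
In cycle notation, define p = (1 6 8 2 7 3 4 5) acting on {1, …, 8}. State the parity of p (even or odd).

odd

The cycle lengths are 8.
A cycle is odd iff its length is even; p has 1 even-length cycle, so sgn(p) = (−1)^1 and p is odd.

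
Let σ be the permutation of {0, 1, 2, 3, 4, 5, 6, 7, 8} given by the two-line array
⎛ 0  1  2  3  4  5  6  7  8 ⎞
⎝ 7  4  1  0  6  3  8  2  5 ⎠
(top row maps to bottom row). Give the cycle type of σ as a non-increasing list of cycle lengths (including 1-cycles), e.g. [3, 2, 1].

The disjoint cycles are (0 7 2 1 4 6 8 5 3), with lengths 9 in non-increasing order.

[9]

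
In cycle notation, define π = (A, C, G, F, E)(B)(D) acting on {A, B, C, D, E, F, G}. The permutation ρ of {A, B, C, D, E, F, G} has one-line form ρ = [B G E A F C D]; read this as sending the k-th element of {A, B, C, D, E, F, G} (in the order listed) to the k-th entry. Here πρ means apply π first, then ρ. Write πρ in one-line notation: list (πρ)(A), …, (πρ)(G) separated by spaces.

E G D A B F C

(πρ)(x) = ρ(π(x)). Computing each image: ρ(π(A)) = ρ(C) = E, ρ(π(B)) = ρ(B) = G, ρ(π(C)) = ρ(G) = D, ρ(π(D)) = ρ(D) = A, ρ(π(E)) = ρ(A) = B, ρ(π(F)) = ρ(E) = F, ρ(π(G)) = ρ(F) = C.
Hence πρ = [E G D A B F C].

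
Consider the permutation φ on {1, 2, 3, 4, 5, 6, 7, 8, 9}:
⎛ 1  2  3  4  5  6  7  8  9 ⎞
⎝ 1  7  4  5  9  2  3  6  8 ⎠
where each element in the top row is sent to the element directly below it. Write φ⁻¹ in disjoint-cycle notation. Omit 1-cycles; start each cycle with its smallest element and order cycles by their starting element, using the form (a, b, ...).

The cycle decomposition of φ is (2, 7, 3, 4, 5, 9, 8, 6).
The inverse reverses every cycle; in canonical form, φ⁻¹ = (2, 6, 8, 9, 5, 4, 3, 7).

(2, 6, 8, 9, 5, 4, 3, 7)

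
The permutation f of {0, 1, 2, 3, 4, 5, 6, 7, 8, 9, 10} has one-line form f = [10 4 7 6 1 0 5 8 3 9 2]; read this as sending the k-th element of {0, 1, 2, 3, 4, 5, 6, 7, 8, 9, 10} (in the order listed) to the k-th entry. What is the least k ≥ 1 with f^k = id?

Writing f as disjoint cycles, the cycle lengths are 8, 2, 1.
Since disjoint cycles commute, ord(f) = lcm(8, 2) = 8.

8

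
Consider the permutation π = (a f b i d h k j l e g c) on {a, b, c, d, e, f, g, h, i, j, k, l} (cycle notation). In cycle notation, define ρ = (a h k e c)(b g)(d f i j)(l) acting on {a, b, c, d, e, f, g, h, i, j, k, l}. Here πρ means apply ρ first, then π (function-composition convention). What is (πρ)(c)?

f

First apply ρ: ρ(c) = a, then π(a) = f. Thus (πρ)(c) = f.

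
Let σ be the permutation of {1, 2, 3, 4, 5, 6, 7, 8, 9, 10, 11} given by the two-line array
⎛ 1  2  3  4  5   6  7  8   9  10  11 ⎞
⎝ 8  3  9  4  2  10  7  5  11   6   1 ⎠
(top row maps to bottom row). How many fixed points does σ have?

2

The fixed points (elements with σ(x) = x) are {4, 7}, so there are 2.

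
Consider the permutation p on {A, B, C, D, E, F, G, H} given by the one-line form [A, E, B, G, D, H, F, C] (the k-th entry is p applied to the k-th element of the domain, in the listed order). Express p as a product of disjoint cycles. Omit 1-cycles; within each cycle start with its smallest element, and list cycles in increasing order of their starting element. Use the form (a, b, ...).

(B, E, D, G, F, H, C)

From B: B → E → D → G → F → H → C → B, closing the cycle (B, E, D, G, F, H, C).
Continuing from each remaining unvisited element yields (B, E, D, G, F, H, C).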